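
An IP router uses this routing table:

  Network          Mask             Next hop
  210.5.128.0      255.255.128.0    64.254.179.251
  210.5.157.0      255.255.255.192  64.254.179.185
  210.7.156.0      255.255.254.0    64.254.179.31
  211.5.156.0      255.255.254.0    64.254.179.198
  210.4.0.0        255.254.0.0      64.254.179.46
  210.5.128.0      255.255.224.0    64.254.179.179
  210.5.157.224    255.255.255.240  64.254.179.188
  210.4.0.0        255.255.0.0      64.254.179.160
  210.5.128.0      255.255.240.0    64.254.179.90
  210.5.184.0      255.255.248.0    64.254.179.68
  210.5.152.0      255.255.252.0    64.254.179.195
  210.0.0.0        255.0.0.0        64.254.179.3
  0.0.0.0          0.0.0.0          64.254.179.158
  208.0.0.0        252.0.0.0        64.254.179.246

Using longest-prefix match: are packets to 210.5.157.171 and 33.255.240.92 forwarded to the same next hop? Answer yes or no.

210.5.157.171: longest match 210.5.128.0/19 -> 64.254.179.179
33.255.240.92: longest match 0.0.0.0/0 -> 64.254.179.158

no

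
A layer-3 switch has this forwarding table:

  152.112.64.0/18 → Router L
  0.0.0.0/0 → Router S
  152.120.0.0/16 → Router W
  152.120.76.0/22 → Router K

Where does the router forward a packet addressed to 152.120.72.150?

Router W

Routes whose prefix contains 152.120.72.150:
  0.0.0.0/0 (default, matches everything) -> Router S
  152.120.0.0/16 (152.120.0.0 - 152.120.255.255) -> Router W
More-specific entries that do NOT match:
  152.120.76.0/22 (152.120.76.0 - 152.120.79.255) does not contain 152.120.72.150
  152.112.64.0/18 (152.112.64.0 - 152.112.127.255) does not contain 152.120.72.150
Longest matching prefix is /16 -> next hop Router W.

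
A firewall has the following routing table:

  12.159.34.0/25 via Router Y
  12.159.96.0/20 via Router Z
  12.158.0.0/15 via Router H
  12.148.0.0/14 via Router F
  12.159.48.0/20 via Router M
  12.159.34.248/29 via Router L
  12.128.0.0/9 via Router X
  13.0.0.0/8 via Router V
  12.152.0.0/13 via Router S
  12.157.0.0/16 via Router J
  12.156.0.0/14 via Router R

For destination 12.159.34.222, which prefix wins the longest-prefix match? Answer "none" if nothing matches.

12.158.0.0/15

Entries matching 12.159.34.222:
  12.128.0.0/9 (12.128.0.0 - 12.255.255.255)
  12.152.0.0/13 (12.152.0.0 - 12.159.255.255)
  12.156.0.0/14 (12.156.0.0 - 12.159.255.255)
  12.158.0.0/15 (12.158.0.0 - 12.159.255.255)
Most specific is 12.158.0.0/15.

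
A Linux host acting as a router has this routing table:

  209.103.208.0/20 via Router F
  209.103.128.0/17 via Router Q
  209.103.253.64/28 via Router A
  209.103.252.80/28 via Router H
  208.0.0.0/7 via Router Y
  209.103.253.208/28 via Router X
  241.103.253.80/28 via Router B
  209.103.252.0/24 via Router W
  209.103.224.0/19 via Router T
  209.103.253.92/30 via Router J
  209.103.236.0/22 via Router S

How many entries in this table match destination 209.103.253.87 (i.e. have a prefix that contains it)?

3

Prefixes containing 209.103.253.87:
  208.0.0.0/7 (208.0.0.0 - 209.255.255.255)
  209.103.128.0/17 (209.103.128.0 - 209.103.255.255)
  209.103.224.0/19 (209.103.224.0 - 209.103.255.255)
Total matching entries: 3.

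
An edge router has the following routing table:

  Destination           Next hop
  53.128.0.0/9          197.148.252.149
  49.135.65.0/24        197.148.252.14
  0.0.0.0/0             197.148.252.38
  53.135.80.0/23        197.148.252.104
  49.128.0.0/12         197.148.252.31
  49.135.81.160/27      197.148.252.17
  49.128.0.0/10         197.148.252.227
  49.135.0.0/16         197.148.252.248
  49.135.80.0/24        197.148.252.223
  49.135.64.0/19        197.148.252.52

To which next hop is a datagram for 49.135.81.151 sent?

Routes whose prefix contains 49.135.81.151:
  0.0.0.0/0 (default, matches everything) -> 197.148.252.38
  49.128.0.0/10 (49.128.0.0 - 49.191.255.255) -> 197.148.252.227
  49.128.0.0/12 (49.128.0.0 - 49.143.255.255) -> 197.148.252.31
  49.135.0.0/16 (49.135.0.0 - 49.135.255.255) -> 197.148.252.248
  49.135.64.0/19 (49.135.64.0 - 49.135.95.255) -> 197.148.252.52
More-specific entries that do NOT match:
  49.135.81.160/27 (49.135.81.160 - 49.135.81.191) does not contain 49.135.81.151
  49.135.65.0/24 (49.135.65.0 - 49.135.65.255) does not contain 49.135.81.151
  49.135.80.0/24 (49.135.80.0 - 49.135.80.255) does not contain 49.135.81.151
  53.135.80.0/23 (53.135.80.0 - 53.135.81.255) does not contain 49.135.81.151
Longest matching prefix is /19 -> next hop 197.148.252.52.

197.148.252.52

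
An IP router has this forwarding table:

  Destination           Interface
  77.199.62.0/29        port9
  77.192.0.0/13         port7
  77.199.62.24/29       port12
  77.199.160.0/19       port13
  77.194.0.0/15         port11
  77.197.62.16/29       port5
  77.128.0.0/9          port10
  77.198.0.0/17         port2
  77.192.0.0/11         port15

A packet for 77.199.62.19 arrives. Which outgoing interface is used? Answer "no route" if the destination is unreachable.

port7

Routes whose prefix contains 77.199.62.19:
  77.128.0.0/9 (77.128.0.0 - 77.255.255.255) -> port10
  77.192.0.0/11 (77.192.0.0 - 77.223.255.255) -> port15
  77.192.0.0/13 (77.192.0.0 - 77.199.255.255) -> port7
More-specific entries that do NOT match:
  77.199.62.0/29 (77.199.62.0 - 77.199.62.7) does not contain 77.199.62.19
  77.199.62.24/29 (77.199.62.24 - 77.199.62.31) does not contain 77.199.62.19
  77.197.62.16/29 (77.197.62.16 - 77.197.62.23) does not contain 77.199.62.19
  77.199.160.0/19 (77.199.160.0 - 77.199.191.255) does not contain 77.199.62.19
  77.198.0.0/17 (77.198.0.0 - 77.198.127.255) does not contain 77.199.62.19
  77.194.0.0/15 (77.194.0.0 - 77.195.255.255) does not contain 77.199.62.19
Longest matching prefix is /13 -> interface port7.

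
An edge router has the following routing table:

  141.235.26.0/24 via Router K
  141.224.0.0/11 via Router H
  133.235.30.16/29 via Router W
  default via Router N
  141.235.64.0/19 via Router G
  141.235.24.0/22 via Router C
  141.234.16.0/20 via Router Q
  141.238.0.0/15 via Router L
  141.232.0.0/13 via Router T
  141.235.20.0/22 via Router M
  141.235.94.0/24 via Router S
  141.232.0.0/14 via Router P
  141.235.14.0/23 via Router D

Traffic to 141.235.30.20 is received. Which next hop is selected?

Router P

Routes whose prefix contains 141.235.30.20:
  0.0.0.0/0 (default, matches everything) -> Router N
  141.224.0.0/11 (141.224.0.0 - 141.255.255.255) -> Router H
  141.232.0.0/13 (141.232.0.0 - 141.239.255.255) -> Router T
  141.232.0.0/14 (141.232.0.0 - 141.235.255.255) -> Router P
More-specific entries that do NOT match:
  133.235.30.16/29 (133.235.30.16 - 133.235.30.23) does not contain 141.235.30.20
  141.235.26.0/24 (141.235.26.0 - 141.235.26.255) does not contain 141.235.30.20
  141.235.94.0/24 (141.235.94.0 - 141.235.94.255) does not contain 141.235.30.20
  141.235.14.0/23 (141.235.14.0 - 141.235.15.255) does not contain 141.235.30.20
  141.235.24.0/22 (141.235.24.0 - 141.235.27.255) does not contain 141.235.30.20
  141.235.20.0/22 (141.235.20.0 - 141.235.23.255) does not contain 141.235.30.20
  141.234.16.0/20 (141.234.16.0 - 141.234.31.255) does not contain 141.235.30.20
  141.235.64.0/19 (141.235.64.0 - 141.235.95.255) does not contain 141.235.30.20
  141.238.0.0/15 (141.238.0.0 - 141.239.255.255) does not contain 141.235.30.20
Longest matching prefix is /14 -> next hop Router P.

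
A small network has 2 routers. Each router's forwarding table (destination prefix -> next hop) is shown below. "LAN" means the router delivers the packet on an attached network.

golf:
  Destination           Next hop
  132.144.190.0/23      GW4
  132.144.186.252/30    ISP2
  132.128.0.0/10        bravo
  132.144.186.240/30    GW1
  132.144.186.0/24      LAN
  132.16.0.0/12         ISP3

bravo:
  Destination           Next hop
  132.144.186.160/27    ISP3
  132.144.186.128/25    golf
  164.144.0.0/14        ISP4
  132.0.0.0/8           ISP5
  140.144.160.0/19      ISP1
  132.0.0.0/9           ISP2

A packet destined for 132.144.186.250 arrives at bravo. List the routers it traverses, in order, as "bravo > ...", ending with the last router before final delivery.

bravo > golf

At bravo: longest match for 132.144.186.250 is 132.144.186.128/25 -> golf
At golf: longest match for 132.144.186.250 is 132.144.186.0/24 -> LAN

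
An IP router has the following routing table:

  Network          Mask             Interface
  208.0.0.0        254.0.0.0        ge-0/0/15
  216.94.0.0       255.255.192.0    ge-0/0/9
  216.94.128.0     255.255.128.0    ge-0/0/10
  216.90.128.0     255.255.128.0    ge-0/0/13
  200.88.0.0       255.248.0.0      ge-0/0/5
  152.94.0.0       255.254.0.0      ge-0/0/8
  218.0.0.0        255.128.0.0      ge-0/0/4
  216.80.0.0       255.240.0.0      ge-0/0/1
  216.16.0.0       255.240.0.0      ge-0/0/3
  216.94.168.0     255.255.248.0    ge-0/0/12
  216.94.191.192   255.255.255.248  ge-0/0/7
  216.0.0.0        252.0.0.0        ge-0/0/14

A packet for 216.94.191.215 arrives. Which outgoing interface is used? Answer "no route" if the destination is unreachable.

ge-0/0/10

Routes whose prefix contains 216.94.191.215:
  216.0.0.0/6 (216.0.0.0 - 219.255.255.255) -> ge-0/0/14
  216.80.0.0/12 (216.80.0.0 - 216.95.255.255) -> ge-0/0/1
  216.94.128.0/17 (216.94.128.0 - 216.94.255.255) -> ge-0/0/10
More-specific entries that do NOT match:
  216.94.191.192/29 (216.94.191.192 - 216.94.191.199) does not contain 216.94.191.215
  216.94.168.0/21 (216.94.168.0 - 216.94.175.255) does not contain 216.94.191.215
  216.94.0.0/18 (216.94.0.0 - 216.94.63.255) does not contain 216.94.191.215
Longest matching prefix is /17 -> interface ge-0/0/10.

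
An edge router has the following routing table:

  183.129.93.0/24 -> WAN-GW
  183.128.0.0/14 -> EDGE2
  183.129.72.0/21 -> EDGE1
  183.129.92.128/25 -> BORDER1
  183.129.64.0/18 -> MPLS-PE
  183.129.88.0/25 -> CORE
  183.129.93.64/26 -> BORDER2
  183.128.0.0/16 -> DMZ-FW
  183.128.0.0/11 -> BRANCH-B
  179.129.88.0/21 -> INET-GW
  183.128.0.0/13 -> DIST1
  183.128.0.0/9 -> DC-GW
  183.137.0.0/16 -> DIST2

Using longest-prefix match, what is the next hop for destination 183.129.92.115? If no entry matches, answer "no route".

Routes whose prefix contains 183.129.92.115:
  183.128.0.0/9 (183.128.0.0 - 183.255.255.255) -> DC-GW
  183.128.0.0/11 (183.128.0.0 - 183.159.255.255) -> BRANCH-B
  183.128.0.0/13 (183.128.0.0 - 183.135.255.255) -> DIST1
  183.128.0.0/14 (183.128.0.0 - 183.131.255.255) -> EDGE2
  183.129.64.0/18 (183.129.64.0 - 183.129.127.255) -> MPLS-PE
More-specific entries that do NOT match:
  183.129.93.64/26 (183.129.93.64 - 183.129.93.127) does not contain 183.129.92.115
  183.129.92.128/25 (183.129.92.128 - 183.129.92.255) does not contain 183.129.92.115
  183.129.88.0/25 (183.129.88.0 - 183.129.88.127) does not contain 183.129.92.115
  183.129.93.0/24 (183.129.93.0 - 183.129.93.255) does not contain 183.129.92.115
  183.129.72.0/21 (183.129.72.0 - 183.129.79.255) does not contain 183.129.92.115
  179.129.88.0/21 (179.129.88.0 - 179.129.95.255) does not contain 183.129.92.115
Longest matching prefix is /18 -> next hop MPLS-PE.

MPLS-PE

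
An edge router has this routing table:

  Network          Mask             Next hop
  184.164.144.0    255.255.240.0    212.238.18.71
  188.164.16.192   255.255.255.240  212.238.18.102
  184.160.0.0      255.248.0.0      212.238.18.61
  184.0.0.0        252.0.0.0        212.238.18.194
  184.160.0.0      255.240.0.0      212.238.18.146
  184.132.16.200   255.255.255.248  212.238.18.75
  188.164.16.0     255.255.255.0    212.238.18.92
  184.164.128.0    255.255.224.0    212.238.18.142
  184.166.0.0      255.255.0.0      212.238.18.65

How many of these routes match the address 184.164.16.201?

Prefixes containing 184.164.16.201:
  184.0.0.0/6 (184.0.0.0 - 187.255.255.255)
  184.160.0.0/12 (184.160.0.0 - 184.175.255.255)
  184.160.0.0/13 (184.160.0.0 - 184.167.255.255)
Total matching entries: 3.

3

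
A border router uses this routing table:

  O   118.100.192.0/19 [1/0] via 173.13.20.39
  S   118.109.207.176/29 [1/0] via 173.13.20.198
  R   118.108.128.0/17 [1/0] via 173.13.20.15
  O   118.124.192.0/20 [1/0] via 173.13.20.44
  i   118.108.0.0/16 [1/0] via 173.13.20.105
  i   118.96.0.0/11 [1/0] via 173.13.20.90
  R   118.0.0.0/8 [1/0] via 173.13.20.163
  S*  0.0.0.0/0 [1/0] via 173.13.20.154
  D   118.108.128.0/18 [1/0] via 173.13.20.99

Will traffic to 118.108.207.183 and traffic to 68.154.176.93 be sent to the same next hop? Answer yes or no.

118.108.207.183: longest match 118.108.128.0/17 -> 173.13.20.15
68.154.176.93: longest match 0.0.0.0/0 -> 173.13.20.154

no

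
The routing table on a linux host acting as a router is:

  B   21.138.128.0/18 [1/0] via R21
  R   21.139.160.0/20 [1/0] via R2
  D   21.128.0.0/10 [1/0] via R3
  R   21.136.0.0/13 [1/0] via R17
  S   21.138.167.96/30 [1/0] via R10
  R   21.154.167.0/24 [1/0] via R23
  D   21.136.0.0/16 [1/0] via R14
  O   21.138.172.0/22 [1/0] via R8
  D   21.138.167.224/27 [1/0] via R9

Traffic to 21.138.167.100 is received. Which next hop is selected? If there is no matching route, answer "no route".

R21

Routes whose prefix contains 21.138.167.100:
  21.128.0.0/10 (21.128.0.0 - 21.191.255.255) -> R3
  21.136.0.0/13 (21.136.0.0 - 21.143.255.255) -> R17
  21.138.128.0/18 (21.138.128.0 - 21.138.191.255) -> R21
More-specific entries that do NOT match:
  21.138.167.96/30 (21.138.167.96 - 21.138.167.99) does not contain 21.138.167.100
  21.138.167.224/27 (21.138.167.224 - 21.138.167.255) does not contain 21.138.167.100
  21.154.167.0/24 (21.154.167.0 - 21.154.167.255) does not contain 21.138.167.100
  21.138.172.0/22 (21.138.172.0 - 21.138.175.255) does not contain 21.138.167.100
  21.139.160.0/20 (21.139.160.0 - 21.139.175.255) does not contain 21.138.167.100
Longest matching prefix is /18 -> next hop R21.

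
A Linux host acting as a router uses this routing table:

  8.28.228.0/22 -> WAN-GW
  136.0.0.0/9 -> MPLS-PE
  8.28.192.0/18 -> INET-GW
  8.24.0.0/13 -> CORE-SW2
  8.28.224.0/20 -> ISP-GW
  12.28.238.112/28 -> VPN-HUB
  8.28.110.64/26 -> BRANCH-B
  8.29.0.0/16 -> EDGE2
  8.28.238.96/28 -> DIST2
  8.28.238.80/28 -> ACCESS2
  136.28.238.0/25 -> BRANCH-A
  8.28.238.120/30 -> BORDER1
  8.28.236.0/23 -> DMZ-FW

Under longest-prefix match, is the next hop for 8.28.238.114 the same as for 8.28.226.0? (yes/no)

yes

8.28.238.114: longest match 8.28.224.0/20 -> ISP-GW
8.28.226.0: longest match 8.28.224.0/20 -> ISP-GW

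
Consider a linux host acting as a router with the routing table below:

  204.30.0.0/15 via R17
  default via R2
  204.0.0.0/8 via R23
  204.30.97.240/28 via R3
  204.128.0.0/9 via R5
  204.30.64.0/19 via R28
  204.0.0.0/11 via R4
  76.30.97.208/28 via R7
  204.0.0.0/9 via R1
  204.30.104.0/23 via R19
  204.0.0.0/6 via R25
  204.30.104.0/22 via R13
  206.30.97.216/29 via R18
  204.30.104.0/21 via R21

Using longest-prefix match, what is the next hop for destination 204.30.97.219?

R17

Routes whose prefix contains 204.30.97.219:
  0.0.0.0/0 (default, matches everything) -> R2
  204.0.0.0/6 (204.0.0.0 - 207.255.255.255) -> R25
  204.0.0.0/8 (204.0.0.0 - 204.255.255.255) -> R23
  204.0.0.0/9 (204.0.0.0 - 204.127.255.255) -> R1
  204.0.0.0/11 (204.0.0.0 - 204.31.255.255) -> R4
  204.30.0.0/15 (204.30.0.0 - 204.31.255.255) -> R17
More-specific entries that do NOT match:
  206.30.97.216/29 (206.30.97.216 - 206.30.97.223) does not contain 204.30.97.219
  204.30.97.240/28 (204.30.97.240 - 204.30.97.255) does not contain 204.30.97.219
  76.30.97.208/28 (76.30.97.208 - 76.30.97.223) does not contain 204.30.97.219
  204.30.104.0/23 (204.30.104.0 - 204.30.105.255) does not contain 204.30.97.219
  204.30.104.0/22 (204.30.104.0 - 204.30.107.255) does not contain 204.30.97.219
  204.30.104.0/21 (204.30.104.0 - 204.30.111.255) does not contain 204.30.97.219
  204.30.64.0/19 (204.30.64.0 - 204.30.95.255) does not contain 204.30.97.219
Longest matching prefix is /15 -> next hop R17.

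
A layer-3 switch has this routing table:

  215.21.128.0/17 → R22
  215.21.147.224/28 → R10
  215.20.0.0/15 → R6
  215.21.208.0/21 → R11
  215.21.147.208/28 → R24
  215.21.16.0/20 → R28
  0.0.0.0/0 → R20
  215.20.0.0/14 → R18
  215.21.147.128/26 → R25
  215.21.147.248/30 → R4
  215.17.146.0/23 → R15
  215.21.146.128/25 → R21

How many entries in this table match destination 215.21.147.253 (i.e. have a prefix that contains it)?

4

Prefixes containing 215.21.147.253:
  0.0.0.0/0 (default, matches everything)
  215.20.0.0/14 (215.20.0.0 - 215.23.255.255)
  215.20.0.0/15 (215.20.0.0 - 215.21.255.255)
  215.21.128.0/17 (215.21.128.0 - 215.21.255.255)
Total matching entries: 4.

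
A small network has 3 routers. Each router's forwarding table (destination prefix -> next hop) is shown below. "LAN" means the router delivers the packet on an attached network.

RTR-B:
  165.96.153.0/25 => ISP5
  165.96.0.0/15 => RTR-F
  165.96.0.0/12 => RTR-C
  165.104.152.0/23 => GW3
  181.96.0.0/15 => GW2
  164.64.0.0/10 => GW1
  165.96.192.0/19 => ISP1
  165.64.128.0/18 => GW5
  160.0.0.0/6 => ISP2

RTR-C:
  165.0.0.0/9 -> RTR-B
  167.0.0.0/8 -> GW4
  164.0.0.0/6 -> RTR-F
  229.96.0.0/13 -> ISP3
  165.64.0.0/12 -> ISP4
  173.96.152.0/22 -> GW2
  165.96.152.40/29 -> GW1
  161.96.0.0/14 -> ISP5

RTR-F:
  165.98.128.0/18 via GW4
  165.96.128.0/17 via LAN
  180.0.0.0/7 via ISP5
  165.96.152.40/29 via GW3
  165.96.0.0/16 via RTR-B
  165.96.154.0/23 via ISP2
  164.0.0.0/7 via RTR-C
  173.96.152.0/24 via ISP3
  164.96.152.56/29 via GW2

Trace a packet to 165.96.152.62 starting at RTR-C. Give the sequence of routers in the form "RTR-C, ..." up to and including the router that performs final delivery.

RTR-C, RTR-B, RTR-F

At RTR-C: longest match for 165.96.152.62 is 165.0.0.0/9 -> RTR-B
At RTR-B: longest match for 165.96.152.62 is 165.96.0.0/15 -> RTR-F
At RTR-F: longest match for 165.96.152.62 is 165.96.128.0/17 -> LAN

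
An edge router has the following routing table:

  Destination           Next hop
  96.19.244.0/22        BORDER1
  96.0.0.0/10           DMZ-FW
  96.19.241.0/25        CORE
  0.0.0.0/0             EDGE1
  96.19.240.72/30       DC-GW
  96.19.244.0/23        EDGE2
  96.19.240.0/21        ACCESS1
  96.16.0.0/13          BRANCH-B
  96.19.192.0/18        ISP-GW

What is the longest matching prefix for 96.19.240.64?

Entries matching 96.19.240.64:
  0.0.0.0/0 (default, matches everything)
  96.0.0.0/10 (96.0.0.0 - 96.63.255.255)
  96.16.0.0/13 (96.16.0.0 - 96.23.255.255)
  96.19.192.0/18 (96.19.192.0 - 96.19.255.255)
  96.19.240.0/21 (96.19.240.0 - 96.19.247.255)
Most specific is 96.19.240.0/21.

96.19.240.0/21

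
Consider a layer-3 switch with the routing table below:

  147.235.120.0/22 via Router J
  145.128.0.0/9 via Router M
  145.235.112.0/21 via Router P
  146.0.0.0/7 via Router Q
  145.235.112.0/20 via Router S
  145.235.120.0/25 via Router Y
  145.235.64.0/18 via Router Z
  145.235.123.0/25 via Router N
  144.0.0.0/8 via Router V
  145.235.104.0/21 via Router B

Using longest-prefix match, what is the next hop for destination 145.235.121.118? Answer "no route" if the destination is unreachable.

Router S

Routes whose prefix contains 145.235.121.118:
  145.128.0.0/9 (145.128.0.0 - 145.255.255.255) -> Router M
  145.235.64.0/18 (145.235.64.0 - 145.235.127.255) -> Router Z
  145.235.112.0/20 (145.235.112.0 - 145.235.127.255) -> Router S
More-specific entries that do NOT match:
  145.235.120.0/25 (145.235.120.0 - 145.235.120.127) does not contain 145.235.121.118
  145.235.123.0/25 (145.235.123.0 - 145.235.123.127) does not contain 145.235.121.118
  147.235.120.0/22 (147.235.120.0 - 147.235.123.255) does not contain 145.235.121.118
  145.235.112.0/21 (145.235.112.0 - 145.235.119.255) does not contain 145.235.121.118
  145.235.104.0/21 (145.235.104.0 - 145.235.111.255) does not contain 145.235.121.118
Longest matching prefix is /20 -> next hop Router S.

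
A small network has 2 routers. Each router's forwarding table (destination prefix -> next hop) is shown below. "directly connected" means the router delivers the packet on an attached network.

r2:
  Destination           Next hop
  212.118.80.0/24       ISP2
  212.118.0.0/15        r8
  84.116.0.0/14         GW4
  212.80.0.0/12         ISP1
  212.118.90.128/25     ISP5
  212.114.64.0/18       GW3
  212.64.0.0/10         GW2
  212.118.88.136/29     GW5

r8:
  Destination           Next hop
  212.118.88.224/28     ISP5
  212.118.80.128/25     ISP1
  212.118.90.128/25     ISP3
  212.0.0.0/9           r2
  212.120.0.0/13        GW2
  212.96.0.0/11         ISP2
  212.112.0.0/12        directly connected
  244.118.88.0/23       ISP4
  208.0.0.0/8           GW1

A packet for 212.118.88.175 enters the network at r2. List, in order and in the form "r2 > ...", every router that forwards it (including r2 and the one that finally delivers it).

r2 > r8

At r2: longest match for 212.118.88.175 is 212.118.0.0/15 -> r8
At r8: longest match for 212.118.88.175 is 212.112.0.0/12 -> directly connected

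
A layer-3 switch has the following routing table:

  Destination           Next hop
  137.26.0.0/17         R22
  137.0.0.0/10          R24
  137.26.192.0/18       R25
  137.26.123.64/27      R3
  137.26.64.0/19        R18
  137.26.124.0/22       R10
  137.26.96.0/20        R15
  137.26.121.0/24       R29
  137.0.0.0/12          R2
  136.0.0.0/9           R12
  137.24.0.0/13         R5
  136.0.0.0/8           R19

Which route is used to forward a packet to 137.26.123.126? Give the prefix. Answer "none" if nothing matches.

Entries matching 137.26.123.126:
  137.0.0.0/10 (137.0.0.0 - 137.63.255.255)
  137.24.0.0/13 (137.24.0.0 - 137.31.255.255)
  137.26.0.0/17 (137.26.0.0 - 137.26.127.255)
Most specific is 137.26.0.0/17.

137.26.0.0/17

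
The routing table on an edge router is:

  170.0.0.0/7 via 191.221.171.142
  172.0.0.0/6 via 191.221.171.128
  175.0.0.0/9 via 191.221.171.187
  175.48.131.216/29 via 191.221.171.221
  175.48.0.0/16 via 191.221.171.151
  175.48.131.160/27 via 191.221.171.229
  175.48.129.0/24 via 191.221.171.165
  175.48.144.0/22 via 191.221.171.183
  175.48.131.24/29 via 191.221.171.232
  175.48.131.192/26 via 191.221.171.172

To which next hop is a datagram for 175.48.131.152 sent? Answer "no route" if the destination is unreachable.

191.221.171.151

Routes whose prefix contains 175.48.131.152:
  172.0.0.0/6 (172.0.0.0 - 175.255.255.255) -> 191.221.171.128
  175.0.0.0/9 (175.0.0.0 - 175.127.255.255) -> 191.221.171.187
  175.48.0.0/16 (175.48.0.0 - 175.48.255.255) -> 191.221.171.151
More-specific entries that do NOT match:
  175.48.131.216/29 (175.48.131.216 - 175.48.131.223) does not contain 175.48.131.152
  175.48.131.24/29 (175.48.131.24 - 175.48.131.31) does not contain 175.48.131.152
  175.48.131.160/27 (175.48.131.160 - 175.48.131.191) does not contain 175.48.131.152
  175.48.131.192/26 (175.48.131.192 - 175.48.131.255) does not contain 175.48.131.152
  175.48.129.0/24 (175.48.129.0 - 175.48.129.255) does not contain 175.48.131.152
  175.48.144.0/22 (175.48.144.0 - 175.48.147.255) does not contain 175.48.131.152
Longest matching prefix is /16 -> next hop 191.221.171.151.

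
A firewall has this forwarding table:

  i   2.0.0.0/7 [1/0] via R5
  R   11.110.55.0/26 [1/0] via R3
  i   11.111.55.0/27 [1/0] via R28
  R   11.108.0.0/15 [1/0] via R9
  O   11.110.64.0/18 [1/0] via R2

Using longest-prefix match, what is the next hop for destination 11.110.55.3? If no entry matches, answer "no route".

R3

Routes whose prefix contains 11.110.55.3:
  11.110.55.0/26 (11.110.55.0 - 11.110.55.63) -> R3
More-specific entries that do NOT match:
  11.111.55.0/27 (11.111.55.0 - 11.111.55.31) does not contain 11.110.55.3
Longest matching prefix is /26 -> next hop R3.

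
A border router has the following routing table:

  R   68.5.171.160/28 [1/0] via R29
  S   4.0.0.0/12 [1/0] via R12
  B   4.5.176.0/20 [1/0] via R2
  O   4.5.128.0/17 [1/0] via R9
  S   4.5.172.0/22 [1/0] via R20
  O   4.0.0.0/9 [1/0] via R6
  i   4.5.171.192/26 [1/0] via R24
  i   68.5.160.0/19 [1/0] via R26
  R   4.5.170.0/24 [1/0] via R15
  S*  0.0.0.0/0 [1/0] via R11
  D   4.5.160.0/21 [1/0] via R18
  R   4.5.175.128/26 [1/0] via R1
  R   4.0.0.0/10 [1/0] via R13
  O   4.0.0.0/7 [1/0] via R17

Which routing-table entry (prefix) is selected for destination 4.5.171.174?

Entries matching 4.5.171.174:
  0.0.0.0/0 (default, matches everything)
  4.0.0.0/7 (4.0.0.0 - 5.255.255.255)
  4.0.0.0/9 (4.0.0.0 - 4.127.255.255)
  4.0.0.0/10 (4.0.0.0 - 4.63.255.255)
  4.0.0.0/12 (4.0.0.0 - 4.15.255.255)
  4.5.128.0/17 (4.5.128.0 - 4.5.255.255)
Most specific is 4.5.128.0/17.

4.5.128.0/17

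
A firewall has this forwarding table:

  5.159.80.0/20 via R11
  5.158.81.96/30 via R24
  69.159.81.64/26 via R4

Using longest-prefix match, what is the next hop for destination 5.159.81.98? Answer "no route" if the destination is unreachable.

R11

Routes whose prefix contains 5.159.81.98:
  5.159.80.0/20 (5.159.80.0 - 5.159.95.255) -> R11
More-specific entries that do NOT match:
  5.158.81.96/30 (5.158.81.96 - 5.158.81.99) does not contain 5.159.81.98
  69.159.81.64/26 (69.159.81.64 - 69.159.81.127) does not contain 5.159.81.98
Longest matching prefix is /20 -> next hop R11.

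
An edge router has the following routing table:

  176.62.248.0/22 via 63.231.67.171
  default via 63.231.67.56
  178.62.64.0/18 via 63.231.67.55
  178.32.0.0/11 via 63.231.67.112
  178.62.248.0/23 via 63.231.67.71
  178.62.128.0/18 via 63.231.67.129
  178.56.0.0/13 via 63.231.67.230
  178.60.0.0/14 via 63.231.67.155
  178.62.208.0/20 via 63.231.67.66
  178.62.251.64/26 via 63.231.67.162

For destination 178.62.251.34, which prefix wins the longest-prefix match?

Entries matching 178.62.251.34:
  0.0.0.0/0 (default, matches everything)
  178.32.0.0/11 (178.32.0.0 - 178.63.255.255)
  178.56.0.0/13 (178.56.0.0 - 178.63.255.255)
  178.60.0.0/14 (178.60.0.0 - 178.63.255.255)
Most specific is 178.60.0.0/14.

178.60.0.0/14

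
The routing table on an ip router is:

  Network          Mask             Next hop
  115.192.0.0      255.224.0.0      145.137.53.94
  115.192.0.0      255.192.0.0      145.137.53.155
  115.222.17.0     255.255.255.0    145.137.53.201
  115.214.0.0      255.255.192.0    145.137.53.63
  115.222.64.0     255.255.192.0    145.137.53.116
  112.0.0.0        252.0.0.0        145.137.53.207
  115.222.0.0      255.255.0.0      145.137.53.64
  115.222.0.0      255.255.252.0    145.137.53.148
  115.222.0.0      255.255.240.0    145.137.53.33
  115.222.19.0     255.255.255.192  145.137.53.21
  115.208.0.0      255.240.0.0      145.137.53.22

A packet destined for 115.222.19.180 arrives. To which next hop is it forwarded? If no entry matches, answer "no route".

Routes whose prefix contains 115.222.19.180:
  112.0.0.0/6 (112.0.0.0 - 115.255.255.255) -> 145.137.53.207
  115.192.0.0/10 (115.192.0.0 - 115.255.255.255) -> 145.137.53.155
  115.192.0.0/11 (115.192.0.0 - 115.223.255.255) -> 145.137.53.94
  115.208.0.0/12 (115.208.0.0 - 115.223.255.255) -> 145.137.53.22
  115.222.0.0/16 (115.222.0.0 - 115.222.255.255) -> 145.137.53.64
More-specific entries that do NOT match:
  115.222.19.0/26 (115.222.19.0 - 115.222.19.63) does not contain 115.222.19.180
  115.222.17.0/24 (115.222.17.0 - 115.222.17.255) does not contain 115.222.19.180
  115.222.0.0/22 (115.222.0.0 - 115.222.3.255) does not contain 115.222.19.180
  115.222.0.0/20 (115.222.0.0 - 115.222.15.255) does not contain 115.222.19.180
  115.214.0.0/18 (115.214.0.0 - 115.214.63.255) does not contain 115.222.19.180
  115.222.64.0/18 (115.222.64.0 - 115.222.127.255) does not contain 115.222.19.180
Longest matching prefix is /16 -> next hop 145.137.53.64.

145.137.53.64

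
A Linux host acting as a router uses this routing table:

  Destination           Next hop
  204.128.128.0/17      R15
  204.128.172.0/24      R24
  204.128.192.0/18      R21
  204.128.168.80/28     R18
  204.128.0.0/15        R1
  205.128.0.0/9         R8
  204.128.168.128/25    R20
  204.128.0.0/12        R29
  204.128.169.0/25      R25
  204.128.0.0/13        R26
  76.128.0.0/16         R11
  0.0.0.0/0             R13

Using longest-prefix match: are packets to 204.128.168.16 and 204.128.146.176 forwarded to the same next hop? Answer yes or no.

yes

204.128.168.16: longest match 204.128.128.0/17 -> R15
204.128.146.176: longest match 204.128.128.0/17 -> R15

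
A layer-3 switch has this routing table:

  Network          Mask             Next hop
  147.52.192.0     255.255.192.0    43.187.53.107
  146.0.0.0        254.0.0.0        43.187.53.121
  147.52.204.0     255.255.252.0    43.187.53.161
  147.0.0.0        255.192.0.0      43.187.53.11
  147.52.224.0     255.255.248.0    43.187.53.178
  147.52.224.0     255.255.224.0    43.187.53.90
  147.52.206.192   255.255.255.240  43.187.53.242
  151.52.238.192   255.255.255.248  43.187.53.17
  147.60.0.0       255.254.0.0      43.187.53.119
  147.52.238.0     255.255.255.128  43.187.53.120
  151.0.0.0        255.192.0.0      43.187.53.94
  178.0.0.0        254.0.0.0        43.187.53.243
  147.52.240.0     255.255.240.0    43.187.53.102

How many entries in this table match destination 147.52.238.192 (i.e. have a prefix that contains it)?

Prefixes containing 147.52.238.192:
  146.0.0.0/7 (146.0.0.0 - 147.255.255.255)
  147.0.0.0/10 (147.0.0.0 - 147.63.255.255)
  147.52.192.0/18 (147.52.192.0 - 147.52.255.255)
  147.52.224.0/19 (147.52.224.0 - 147.52.255.255)
Total matching entries: 4.

4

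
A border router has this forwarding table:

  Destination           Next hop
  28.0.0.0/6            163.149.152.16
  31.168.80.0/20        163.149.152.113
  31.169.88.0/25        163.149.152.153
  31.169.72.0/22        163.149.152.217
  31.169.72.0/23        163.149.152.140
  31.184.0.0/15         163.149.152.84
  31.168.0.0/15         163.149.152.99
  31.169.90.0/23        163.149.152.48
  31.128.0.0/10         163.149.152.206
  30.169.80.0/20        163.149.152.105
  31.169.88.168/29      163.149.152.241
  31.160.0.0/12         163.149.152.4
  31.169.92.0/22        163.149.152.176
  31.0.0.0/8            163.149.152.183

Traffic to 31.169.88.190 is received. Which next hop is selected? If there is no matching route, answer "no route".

163.149.152.99

Routes whose prefix contains 31.169.88.190:
  28.0.0.0/6 (28.0.0.0 - 31.255.255.255) -> 163.149.152.16
  31.0.0.0/8 (31.0.0.0 - 31.255.255.255) -> 163.149.152.183
  31.128.0.0/10 (31.128.0.0 - 31.191.255.255) -> 163.149.152.206
  31.160.0.0/12 (31.160.0.0 - 31.175.255.255) -> 163.149.152.4
  31.168.0.0/15 (31.168.0.0 - 31.169.255.255) -> 163.149.152.99
More-specific entries that do NOT match:
  31.169.88.168/29 (31.169.88.168 - 31.169.88.175) does not contain 31.169.88.190
  31.169.88.0/25 (31.169.88.0 - 31.169.88.127) does not contain 31.169.88.190
  31.169.72.0/23 (31.169.72.0 - 31.169.73.255) does not contain 31.169.88.190
  31.169.90.0/23 (31.169.90.0 - 31.169.91.255) does not contain 31.169.88.190
  31.169.72.0/22 (31.169.72.0 - 31.169.75.255) does not contain 31.169.88.190
  31.169.92.0/22 (31.169.92.0 - 31.169.95.255) does not contain 31.169.88.190
  31.168.80.0/20 (31.168.80.0 - 31.168.95.255) does not contain 31.169.88.190
  30.169.80.0/20 (30.169.80.0 - 30.169.95.255) does not contain 31.169.88.190
Longest matching prefix is /15 -> next hop 163.149.152.99.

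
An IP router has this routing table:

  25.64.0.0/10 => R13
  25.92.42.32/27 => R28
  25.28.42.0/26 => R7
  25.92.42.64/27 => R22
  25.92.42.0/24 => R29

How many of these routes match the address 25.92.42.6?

2

Prefixes containing 25.92.42.6:
  25.64.0.0/10 (25.64.0.0 - 25.127.255.255)
  25.92.42.0/24 (25.92.42.0 - 25.92.42.255)
Total matching entries: 2.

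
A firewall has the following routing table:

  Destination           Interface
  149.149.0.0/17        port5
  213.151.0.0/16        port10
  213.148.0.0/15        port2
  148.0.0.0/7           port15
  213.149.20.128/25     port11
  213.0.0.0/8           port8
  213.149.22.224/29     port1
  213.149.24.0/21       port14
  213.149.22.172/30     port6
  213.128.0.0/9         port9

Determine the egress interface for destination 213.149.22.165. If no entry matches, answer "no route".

Routes whose prefix contains 213.149.22.165:
  213.0.0.0/8 (213.0.0.0 - 213.255.255.255) -> port8
  213.128.0.0/9 (213.128.0.0 - 213.255.255.255) -> port9
  213.148.0.0/15 (213.148.0.0 - 213.149.255.255) -> port2
More-specific entries that do NOT match:
  213.149.22.172/30 (213.149.22.172 - 213.149.22.175) does not contain 213.149.22.165
  213.149.22.224/29 (213.149.22.224 - 213.149.22.231) does not contain 213.149.22.165
  213.149.20.128/25 (213.149.20.128 - 213.149.20.255) does not contain 213.149.22.165
  213.149.24.0/21 (213.149.24.0 - 213.149.31.255) does not contain 213.149.22.165
  149.149.0.0/17 (149.149.0.0 - 149.149.127.255) does not contain 213.149.22.165
  213.151.0.0/16 (213.151.0.0 - 213.151.255.255) does not contain 213.149.22.165
Longest matching prefix is /15 -> interface port2.

port2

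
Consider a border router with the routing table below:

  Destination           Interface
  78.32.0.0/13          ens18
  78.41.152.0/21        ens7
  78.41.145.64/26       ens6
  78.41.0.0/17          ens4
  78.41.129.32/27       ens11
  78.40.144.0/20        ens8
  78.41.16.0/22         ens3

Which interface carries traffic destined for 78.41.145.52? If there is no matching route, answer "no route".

no route

No entry's prefix contains 78.41.145.52; there is no default route.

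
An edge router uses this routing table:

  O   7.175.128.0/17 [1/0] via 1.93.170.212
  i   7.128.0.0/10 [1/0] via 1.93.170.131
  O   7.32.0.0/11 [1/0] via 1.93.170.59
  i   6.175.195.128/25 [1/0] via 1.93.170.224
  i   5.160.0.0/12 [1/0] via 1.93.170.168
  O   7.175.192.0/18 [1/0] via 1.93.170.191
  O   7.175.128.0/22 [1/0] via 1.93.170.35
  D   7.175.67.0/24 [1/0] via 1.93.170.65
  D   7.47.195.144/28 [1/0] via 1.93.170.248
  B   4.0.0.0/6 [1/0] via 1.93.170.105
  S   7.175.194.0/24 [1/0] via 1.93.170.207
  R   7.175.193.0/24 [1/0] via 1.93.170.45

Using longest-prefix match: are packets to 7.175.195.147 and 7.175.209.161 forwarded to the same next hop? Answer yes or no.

7.175.195.147: longest match 7.175.192.0/18 -> 1.93.170.191
7.175.209.161: longest match 7.175.192.0/18 -> 1.93.170.191

yes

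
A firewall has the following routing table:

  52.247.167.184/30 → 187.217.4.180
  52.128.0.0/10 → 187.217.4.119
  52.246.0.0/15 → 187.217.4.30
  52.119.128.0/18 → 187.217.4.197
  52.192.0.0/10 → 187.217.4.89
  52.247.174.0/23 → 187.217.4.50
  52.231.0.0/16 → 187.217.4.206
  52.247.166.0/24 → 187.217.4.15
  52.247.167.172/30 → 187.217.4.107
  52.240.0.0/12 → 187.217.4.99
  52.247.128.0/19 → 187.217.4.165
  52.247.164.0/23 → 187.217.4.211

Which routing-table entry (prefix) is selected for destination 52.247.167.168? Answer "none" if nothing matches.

52.246.0.0/15

Entries matching 52.247.167.168:
  52.192.0.0/10 (52.192.0.0 - 52.255.255.255)
  52.240.0.0/12 (52.240.0.0 - 52.255.255.255)
  52.246.0.0/15 (52.246.0.0 - 52.247.255.255)
Most specific is 52.246.0.0/15.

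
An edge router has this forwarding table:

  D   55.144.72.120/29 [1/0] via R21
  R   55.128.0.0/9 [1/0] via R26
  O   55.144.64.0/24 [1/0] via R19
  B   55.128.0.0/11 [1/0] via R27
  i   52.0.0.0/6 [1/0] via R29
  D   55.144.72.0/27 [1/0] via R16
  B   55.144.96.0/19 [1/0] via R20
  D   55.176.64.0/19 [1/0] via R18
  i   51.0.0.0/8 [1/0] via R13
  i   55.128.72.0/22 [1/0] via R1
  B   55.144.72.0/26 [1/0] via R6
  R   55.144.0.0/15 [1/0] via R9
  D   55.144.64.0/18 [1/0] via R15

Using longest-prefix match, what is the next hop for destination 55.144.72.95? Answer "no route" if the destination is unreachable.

R15

Routes whose prefix contains 55.144.72.95:
  52.0.0.0/6 (52.0.0.0 - 55.255.255.255) -> R29
  55.128.0.0/9 (55.128.0.0 - 55.255.255.255) -> R26
  55.128.0.0/11 (55.128.0.0 - 55.159.255.255) -> R27
  55.144.0.0/15 (55.144.0.0 - 55.145.255.255) -> R9
  55.144.64.0/18 (55.144.64.0 - 55.144.127.255) -> R15
More-specific entries that do NOT match:
  55.144.72.120/29 (55.144.72.120 - 55.144.72.127) does not contain 55.144.72.95
  55.144.72.0/27 (55.144.72.0 - 55.144.72.31) does not contain 55.144.72.95
  55.144.72.0/26 (55.144.72.0 - 55.144.72.63) does not contain 55.144.72.95
  55.144.64.0/24 (55.144.64.0 - 55.144.64.255) does not contain 55.144.72.95
  55.128.72.0/22 (55.128.72.0 - 55.128.75.255) does not contain 55.144.72.95
  55.144.96.0/19 (55.144.96.0 - 55.144.127.255) does not contain 55.144.72.95
  55.176.64.0/19 (55.176.64.0 - 55.176.95.255) does not contain 55.144.72.95
Longest matching prefix is /18 -> next hop R15.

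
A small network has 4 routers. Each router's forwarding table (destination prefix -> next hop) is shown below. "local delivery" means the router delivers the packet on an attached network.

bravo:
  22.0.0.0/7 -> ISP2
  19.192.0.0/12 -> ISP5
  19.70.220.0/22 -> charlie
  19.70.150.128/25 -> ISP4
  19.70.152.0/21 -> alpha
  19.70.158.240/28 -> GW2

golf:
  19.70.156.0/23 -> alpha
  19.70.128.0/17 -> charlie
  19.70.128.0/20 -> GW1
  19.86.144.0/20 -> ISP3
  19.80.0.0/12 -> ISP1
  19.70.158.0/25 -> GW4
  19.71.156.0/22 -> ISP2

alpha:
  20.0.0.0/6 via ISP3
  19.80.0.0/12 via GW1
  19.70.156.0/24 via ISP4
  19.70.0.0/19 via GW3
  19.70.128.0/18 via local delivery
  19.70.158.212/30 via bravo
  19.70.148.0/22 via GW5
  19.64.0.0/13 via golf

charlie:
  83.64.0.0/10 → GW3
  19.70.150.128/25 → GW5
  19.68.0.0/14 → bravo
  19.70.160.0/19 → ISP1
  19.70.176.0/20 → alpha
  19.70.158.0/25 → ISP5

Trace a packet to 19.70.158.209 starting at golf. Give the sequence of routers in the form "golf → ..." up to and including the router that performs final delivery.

At golf: longest match for 19.70.158.209 is 19.70.128.0/17 -> charlie
At charlie: longest match for 19.70.158.209 is 19.68.0.0/14 -> bravo
At bravo: longest match for 19.70.158.209 is 19.70.152.0/21 -> alpha
At alpha: longest match for 19.70.158.209 is 19.70.128.0/18 -> local delivery

golf → charlie → bravo → alpha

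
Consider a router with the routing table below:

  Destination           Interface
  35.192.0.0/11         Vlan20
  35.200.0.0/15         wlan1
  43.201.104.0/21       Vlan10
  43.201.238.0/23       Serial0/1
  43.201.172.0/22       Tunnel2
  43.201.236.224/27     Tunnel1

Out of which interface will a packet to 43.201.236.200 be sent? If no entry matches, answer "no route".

No entry's prefix contains 43.201.236.200; there is no default route.

no route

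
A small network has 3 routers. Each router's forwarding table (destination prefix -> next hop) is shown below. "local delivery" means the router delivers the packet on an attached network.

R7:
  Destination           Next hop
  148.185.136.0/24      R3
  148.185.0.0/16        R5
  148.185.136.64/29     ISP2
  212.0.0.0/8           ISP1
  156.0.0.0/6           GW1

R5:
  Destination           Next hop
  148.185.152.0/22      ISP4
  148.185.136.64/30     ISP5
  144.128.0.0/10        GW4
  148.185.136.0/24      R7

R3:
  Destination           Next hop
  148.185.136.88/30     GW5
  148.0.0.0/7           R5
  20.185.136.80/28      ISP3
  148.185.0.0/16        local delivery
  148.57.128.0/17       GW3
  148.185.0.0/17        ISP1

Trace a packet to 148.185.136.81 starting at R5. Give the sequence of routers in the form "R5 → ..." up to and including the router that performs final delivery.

R5 → R7 → R3

At R5: longest match for 148.185.136.81 is 148.185.136.0/24 -> R7
At R7: longest match for 148.185.136.81 is 148.185.136.0/24 -> R3
At R3: longest match for 148.185.136.81 is 148.185.0.0/16 -> local delivery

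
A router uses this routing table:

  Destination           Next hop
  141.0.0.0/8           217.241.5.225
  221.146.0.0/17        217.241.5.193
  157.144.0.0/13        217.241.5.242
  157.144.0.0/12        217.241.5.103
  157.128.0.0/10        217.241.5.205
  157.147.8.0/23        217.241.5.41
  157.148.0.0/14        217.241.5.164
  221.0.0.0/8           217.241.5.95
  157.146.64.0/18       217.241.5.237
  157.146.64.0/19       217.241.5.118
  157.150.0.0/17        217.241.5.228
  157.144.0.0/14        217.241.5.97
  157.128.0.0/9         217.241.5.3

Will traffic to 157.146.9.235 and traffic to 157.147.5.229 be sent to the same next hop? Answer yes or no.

157.146.9.235: longest match 157.144.0.0/14 -> 217.241.5.97
157.147.5.229: longest match 157.144.0.0/14 -> 217.241.5.97

yes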